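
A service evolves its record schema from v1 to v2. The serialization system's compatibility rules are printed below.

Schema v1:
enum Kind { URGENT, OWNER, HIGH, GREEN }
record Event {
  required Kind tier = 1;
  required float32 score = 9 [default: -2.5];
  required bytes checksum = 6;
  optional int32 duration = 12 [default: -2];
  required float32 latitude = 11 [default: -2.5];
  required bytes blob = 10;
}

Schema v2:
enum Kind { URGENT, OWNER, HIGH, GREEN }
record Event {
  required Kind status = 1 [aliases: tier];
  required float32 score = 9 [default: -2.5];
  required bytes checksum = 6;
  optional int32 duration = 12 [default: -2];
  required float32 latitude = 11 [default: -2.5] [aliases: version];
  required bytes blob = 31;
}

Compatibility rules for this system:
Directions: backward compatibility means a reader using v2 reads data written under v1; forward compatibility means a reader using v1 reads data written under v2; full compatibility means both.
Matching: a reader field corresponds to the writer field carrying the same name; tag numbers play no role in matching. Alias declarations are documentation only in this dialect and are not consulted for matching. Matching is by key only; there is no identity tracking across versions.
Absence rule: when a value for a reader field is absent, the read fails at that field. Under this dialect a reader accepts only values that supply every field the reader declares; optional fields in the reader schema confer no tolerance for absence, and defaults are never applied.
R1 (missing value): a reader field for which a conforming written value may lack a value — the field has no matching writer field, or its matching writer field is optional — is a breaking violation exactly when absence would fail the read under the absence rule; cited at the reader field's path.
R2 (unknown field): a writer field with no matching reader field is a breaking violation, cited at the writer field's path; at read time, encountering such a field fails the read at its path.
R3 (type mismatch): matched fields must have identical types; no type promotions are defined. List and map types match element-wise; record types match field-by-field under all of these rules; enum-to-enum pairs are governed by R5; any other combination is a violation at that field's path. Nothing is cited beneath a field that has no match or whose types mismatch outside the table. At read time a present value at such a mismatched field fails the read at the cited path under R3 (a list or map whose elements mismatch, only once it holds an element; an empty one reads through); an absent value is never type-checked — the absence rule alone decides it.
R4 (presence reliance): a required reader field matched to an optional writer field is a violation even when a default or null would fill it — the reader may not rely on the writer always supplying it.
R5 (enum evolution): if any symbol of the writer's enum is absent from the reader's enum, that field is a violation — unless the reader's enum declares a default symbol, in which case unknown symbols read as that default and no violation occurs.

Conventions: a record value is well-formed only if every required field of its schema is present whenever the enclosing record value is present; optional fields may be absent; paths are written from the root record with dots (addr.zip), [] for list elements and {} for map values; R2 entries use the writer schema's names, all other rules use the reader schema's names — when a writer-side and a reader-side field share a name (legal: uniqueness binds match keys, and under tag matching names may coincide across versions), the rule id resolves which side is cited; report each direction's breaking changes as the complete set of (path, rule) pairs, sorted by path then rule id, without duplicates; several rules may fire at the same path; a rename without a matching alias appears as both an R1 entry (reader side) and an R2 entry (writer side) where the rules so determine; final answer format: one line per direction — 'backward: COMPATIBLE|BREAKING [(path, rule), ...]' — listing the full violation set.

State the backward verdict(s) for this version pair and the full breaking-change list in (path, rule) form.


the writer's type comes first in each Event pair
backward for Event (reader v2, writer v1):
  status: no writer-side match
  score <- score (float32 -> float32, writer required)
  checksum <- checksum (bytes -> bytes, writer required)
  duration <- duration (int32 -> int32, writer optional)
  latitude <- latitude (float32 -> float32, writer required)
  blob <- blob (bytes -> bytes, writer required)
  writer tier: unknown to reader
  R1 fires at duration
  R1 fires at status
  R2 fires at tier
  => backward verdict for Event: BREAKING, 3 violation(s)
remaining Event differences; none change what is asked:
  field blob in record Event: tag 10 changed to 31 -> fires no rule on Event, leaving the asked answer as it is

backward: BREAKING [(duration, R1), (status, R1), (tier, R2)]


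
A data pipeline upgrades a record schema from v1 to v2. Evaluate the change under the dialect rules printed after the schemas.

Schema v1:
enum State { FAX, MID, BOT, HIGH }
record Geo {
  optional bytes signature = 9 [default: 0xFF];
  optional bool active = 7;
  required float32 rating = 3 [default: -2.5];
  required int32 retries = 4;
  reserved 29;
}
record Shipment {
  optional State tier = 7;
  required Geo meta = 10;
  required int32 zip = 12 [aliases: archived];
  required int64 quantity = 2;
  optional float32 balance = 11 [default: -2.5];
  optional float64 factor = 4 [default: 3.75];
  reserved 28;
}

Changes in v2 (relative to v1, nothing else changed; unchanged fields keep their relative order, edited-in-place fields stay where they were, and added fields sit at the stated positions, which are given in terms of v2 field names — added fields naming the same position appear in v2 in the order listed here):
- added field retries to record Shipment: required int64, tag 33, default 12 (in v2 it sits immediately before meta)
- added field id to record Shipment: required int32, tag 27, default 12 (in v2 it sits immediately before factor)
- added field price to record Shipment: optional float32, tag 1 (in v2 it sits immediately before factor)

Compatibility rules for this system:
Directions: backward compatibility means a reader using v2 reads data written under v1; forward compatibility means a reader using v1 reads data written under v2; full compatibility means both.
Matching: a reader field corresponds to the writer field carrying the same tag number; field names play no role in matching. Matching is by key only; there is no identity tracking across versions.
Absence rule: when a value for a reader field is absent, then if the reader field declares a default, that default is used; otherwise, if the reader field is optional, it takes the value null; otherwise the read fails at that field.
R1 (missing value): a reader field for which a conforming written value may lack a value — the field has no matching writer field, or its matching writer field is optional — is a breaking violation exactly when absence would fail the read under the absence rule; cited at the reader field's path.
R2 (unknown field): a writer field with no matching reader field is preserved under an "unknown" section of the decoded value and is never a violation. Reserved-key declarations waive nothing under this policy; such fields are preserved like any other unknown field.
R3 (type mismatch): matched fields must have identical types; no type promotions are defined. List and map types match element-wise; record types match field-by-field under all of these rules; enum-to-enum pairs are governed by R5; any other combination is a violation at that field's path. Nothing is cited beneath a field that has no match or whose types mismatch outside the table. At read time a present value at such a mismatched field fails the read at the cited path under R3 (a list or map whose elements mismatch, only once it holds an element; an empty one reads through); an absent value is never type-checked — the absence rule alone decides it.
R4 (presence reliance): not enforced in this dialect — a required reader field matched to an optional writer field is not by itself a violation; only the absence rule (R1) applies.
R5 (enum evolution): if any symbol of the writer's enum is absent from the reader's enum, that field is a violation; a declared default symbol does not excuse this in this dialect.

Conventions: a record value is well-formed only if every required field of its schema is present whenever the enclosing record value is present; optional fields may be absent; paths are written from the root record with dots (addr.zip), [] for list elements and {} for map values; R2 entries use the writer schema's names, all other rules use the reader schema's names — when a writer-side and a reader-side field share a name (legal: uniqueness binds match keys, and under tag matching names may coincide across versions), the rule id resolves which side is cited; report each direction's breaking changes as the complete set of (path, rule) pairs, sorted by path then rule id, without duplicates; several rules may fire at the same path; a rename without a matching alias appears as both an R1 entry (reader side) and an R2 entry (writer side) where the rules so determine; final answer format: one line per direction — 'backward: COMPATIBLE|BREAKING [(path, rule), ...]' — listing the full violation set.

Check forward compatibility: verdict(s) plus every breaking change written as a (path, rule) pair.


in Shipment below, arrows point writer -> reader
forward for Shipment (reader v1, writer v2):
  tier: State -> State, writer optional; from tier
  meta: Geo -> Geo, writer required; from meta
  zip: int32 -> int32, writer required; from zip
  quantity: int64 -> int64, writer required; from quantity
  balance: float32 -> float32, writer optional; from balance
  factor: float64 -> float64, writer optional; from factor
  leftover writer field: retries
  leftover writer field: id
  leftover writer field: price
  meta.signature: bytes -> bytes, writer optional; from meta.signature
  meta.active: bool -> bool, writer optional; from meta.active
  meta.rating: float32 -> float32, writer required; from meta.rating
  meta.retries: int32 -> int32, writer required; from meta.retries
  => no violations; forward on Shipment: COMPATIBLE
the other Shipment changes do not affect what is asked:
  added field price to record Shipment: optional float32, tag 1 (in v2 it sits immediately before factor) -> fires no rule on Shipment, leaving the asked answer as it is
  added field retries to record Shipment: required int64, tag 33, default 12 (in v2 it sits immediately before meta) -> fires no rule on Shipment, leaving the asked answer as it is
  added field id to record Shipment: required int32, tag 27, default 12 (in v2 it sits immediately before factor) -> fires no rule on Shipment, leaving the asked answer as it is

forward: COMPATIBLE []


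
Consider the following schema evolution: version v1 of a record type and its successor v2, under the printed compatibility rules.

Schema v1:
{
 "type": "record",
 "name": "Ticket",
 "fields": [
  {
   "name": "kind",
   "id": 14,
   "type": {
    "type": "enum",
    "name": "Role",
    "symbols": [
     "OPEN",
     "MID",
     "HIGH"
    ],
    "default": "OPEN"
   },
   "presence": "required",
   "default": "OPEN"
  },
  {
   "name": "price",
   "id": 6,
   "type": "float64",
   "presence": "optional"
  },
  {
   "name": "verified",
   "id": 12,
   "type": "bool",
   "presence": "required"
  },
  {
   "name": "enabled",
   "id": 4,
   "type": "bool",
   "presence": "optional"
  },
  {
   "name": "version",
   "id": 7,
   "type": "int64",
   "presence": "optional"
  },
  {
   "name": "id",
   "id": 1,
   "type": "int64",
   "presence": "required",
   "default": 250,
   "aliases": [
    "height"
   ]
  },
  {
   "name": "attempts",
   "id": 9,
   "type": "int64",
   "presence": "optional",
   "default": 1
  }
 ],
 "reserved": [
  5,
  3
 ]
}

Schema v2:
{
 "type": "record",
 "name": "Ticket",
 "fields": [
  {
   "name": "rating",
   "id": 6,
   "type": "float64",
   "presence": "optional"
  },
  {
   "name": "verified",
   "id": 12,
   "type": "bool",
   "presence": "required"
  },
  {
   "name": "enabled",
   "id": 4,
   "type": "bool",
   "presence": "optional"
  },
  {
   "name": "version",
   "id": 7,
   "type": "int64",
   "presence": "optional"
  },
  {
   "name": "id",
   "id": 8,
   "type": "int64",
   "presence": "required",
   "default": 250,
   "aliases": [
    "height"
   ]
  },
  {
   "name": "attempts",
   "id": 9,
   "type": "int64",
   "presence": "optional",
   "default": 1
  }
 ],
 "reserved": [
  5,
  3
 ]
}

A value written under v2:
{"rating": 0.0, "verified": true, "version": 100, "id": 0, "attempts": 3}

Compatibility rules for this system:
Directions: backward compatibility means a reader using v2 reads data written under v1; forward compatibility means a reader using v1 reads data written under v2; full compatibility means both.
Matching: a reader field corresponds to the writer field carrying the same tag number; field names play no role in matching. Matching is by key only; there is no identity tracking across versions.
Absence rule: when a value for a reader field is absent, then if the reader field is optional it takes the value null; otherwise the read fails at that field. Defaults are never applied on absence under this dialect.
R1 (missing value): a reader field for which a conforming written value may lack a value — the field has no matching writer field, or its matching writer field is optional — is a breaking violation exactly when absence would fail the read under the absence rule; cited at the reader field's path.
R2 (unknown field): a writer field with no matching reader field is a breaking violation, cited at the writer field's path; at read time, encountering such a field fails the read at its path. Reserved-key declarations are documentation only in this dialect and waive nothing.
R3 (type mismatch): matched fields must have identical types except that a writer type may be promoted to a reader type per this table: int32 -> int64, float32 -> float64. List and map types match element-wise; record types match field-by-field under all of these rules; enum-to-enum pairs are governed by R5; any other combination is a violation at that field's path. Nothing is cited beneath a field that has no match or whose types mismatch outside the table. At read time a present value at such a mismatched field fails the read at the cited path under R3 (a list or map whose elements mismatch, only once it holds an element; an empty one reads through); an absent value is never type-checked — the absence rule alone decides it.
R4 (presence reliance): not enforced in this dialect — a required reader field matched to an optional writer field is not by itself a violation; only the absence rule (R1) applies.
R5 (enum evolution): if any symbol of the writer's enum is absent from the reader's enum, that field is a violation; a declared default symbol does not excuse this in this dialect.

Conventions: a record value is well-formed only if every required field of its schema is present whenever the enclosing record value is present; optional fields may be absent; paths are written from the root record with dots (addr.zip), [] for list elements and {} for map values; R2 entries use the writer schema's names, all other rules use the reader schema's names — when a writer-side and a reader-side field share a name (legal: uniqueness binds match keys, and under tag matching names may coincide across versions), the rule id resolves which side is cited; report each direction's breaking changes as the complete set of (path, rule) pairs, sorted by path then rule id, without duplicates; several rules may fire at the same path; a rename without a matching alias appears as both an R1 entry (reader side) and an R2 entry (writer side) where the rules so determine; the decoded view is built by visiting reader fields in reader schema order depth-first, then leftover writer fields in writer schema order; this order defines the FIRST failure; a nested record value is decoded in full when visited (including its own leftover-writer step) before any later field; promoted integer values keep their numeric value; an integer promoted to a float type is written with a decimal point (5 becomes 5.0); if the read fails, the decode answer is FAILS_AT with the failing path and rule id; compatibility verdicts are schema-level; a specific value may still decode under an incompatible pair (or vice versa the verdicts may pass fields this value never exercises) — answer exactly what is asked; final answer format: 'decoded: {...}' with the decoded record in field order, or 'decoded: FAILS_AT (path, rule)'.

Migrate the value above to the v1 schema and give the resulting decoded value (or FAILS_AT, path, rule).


decoded: FAILS_AT (kind, R1)

in Ticket below, arrows point writer -> reader
migrating the Ticket value to v1:
  read fails at kind under R1 (no fill)
  => FAILS_AT (kind, R1)
checking off the Ticket differences that do not matter here:
  renamed field price to rating in record Ticket -> no rule fires on it and the decoded Ticket view is identical with or without it
  field id in record Ticket: tag 1 changed to 8 -> schema-level compatibility only; this Ticket value's decode is unchanged


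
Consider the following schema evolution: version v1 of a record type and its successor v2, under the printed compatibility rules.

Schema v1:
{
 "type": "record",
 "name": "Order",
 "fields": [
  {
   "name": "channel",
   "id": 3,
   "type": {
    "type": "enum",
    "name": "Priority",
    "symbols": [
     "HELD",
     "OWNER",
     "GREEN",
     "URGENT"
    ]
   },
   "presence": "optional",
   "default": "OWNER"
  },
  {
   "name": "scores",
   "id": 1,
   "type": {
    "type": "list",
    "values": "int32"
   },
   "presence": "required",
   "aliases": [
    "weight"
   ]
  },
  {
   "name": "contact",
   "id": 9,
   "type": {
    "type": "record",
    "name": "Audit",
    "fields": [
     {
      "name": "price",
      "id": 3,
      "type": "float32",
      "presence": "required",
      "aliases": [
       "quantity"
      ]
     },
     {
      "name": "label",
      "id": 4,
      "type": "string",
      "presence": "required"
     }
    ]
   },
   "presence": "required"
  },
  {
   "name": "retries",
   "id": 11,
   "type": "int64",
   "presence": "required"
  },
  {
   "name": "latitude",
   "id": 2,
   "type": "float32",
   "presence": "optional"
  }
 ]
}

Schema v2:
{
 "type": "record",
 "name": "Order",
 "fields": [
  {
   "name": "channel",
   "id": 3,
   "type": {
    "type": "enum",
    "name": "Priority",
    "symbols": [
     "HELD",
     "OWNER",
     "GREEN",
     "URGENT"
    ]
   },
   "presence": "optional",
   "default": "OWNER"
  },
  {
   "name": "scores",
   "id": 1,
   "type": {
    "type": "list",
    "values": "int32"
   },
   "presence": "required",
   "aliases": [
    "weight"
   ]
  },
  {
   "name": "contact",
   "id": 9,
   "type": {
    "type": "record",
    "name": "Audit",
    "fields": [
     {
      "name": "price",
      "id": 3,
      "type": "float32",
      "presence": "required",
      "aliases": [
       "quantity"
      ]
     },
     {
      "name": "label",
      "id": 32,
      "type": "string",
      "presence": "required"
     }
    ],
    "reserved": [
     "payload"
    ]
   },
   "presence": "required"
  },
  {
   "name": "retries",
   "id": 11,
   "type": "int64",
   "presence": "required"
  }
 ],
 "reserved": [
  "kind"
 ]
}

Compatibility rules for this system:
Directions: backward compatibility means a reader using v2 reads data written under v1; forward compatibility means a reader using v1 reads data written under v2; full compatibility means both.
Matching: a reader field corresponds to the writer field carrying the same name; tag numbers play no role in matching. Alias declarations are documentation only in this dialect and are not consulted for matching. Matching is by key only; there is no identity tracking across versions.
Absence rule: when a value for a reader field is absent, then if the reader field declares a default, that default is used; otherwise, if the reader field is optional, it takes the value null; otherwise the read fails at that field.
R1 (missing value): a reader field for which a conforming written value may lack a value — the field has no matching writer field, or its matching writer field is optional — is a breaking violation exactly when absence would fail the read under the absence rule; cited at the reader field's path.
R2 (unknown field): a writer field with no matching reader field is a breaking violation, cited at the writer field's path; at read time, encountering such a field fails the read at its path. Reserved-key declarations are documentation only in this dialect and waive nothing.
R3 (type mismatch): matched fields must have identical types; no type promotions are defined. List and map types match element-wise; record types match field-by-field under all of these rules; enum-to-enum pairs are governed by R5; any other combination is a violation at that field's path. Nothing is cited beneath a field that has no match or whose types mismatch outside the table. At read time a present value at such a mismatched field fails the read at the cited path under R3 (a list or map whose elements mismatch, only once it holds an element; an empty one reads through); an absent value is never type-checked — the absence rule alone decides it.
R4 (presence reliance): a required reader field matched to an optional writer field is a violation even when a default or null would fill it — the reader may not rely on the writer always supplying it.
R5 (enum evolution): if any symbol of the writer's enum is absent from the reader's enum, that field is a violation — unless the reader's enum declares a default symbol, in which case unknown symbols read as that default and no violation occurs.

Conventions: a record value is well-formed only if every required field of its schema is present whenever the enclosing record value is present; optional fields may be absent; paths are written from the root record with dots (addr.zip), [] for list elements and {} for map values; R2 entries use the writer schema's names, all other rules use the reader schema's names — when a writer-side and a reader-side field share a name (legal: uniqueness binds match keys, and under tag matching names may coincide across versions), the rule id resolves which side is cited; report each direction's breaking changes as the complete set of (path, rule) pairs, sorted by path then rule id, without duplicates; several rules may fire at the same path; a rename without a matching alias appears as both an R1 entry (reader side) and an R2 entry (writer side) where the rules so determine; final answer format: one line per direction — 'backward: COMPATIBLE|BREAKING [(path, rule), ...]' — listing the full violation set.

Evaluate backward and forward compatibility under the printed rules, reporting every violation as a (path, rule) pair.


backward: BREAKING [(latitude, R2)]; forward: COMPATIBLE []

in Order below, arrows point writer -> reader
backward analysis of Order with v2 as reader and v1 as writer:
  channel: paired with writer channel (Priority -> Priority; writer optional)
  scores: paired with writer scores (list<int32> -> list<int32>; writer required)
  contact: paired with writer contact (Audit -> Audit; writer required)
  retries: paired with writer retries (int64 -> int64; writer required)
  writer field latitude has no reader counterpart
  contact.price: paired with writer contact.price (float32 -> float32; writer required)
  contact.label: paired with writer contact.label (string -> string; writer required)
  rule R2 violated at latitude
  => 1 violation(s): backward is BREAKING for Order
forward analysis of Order with v1 as reader and v2 as writer:
  channel: paired with writer channel (Priority -> Priority; writer optional)
  scores: paired with writer scores (list<int32> -> list<int32>; writer required)
  contact: paired with writer contact (Audit -> Audit; writer required)
  retries: paired with writer retries (int64 -> int64; writer required)
  latitude: no writer match
  contact.price: paired with writer contact.price (float32 -> float32; writer required)
  contact.label: paired with writer contact.label (string -> string; writer required)
  nothing fires on Order: forward is COMPATIBLE


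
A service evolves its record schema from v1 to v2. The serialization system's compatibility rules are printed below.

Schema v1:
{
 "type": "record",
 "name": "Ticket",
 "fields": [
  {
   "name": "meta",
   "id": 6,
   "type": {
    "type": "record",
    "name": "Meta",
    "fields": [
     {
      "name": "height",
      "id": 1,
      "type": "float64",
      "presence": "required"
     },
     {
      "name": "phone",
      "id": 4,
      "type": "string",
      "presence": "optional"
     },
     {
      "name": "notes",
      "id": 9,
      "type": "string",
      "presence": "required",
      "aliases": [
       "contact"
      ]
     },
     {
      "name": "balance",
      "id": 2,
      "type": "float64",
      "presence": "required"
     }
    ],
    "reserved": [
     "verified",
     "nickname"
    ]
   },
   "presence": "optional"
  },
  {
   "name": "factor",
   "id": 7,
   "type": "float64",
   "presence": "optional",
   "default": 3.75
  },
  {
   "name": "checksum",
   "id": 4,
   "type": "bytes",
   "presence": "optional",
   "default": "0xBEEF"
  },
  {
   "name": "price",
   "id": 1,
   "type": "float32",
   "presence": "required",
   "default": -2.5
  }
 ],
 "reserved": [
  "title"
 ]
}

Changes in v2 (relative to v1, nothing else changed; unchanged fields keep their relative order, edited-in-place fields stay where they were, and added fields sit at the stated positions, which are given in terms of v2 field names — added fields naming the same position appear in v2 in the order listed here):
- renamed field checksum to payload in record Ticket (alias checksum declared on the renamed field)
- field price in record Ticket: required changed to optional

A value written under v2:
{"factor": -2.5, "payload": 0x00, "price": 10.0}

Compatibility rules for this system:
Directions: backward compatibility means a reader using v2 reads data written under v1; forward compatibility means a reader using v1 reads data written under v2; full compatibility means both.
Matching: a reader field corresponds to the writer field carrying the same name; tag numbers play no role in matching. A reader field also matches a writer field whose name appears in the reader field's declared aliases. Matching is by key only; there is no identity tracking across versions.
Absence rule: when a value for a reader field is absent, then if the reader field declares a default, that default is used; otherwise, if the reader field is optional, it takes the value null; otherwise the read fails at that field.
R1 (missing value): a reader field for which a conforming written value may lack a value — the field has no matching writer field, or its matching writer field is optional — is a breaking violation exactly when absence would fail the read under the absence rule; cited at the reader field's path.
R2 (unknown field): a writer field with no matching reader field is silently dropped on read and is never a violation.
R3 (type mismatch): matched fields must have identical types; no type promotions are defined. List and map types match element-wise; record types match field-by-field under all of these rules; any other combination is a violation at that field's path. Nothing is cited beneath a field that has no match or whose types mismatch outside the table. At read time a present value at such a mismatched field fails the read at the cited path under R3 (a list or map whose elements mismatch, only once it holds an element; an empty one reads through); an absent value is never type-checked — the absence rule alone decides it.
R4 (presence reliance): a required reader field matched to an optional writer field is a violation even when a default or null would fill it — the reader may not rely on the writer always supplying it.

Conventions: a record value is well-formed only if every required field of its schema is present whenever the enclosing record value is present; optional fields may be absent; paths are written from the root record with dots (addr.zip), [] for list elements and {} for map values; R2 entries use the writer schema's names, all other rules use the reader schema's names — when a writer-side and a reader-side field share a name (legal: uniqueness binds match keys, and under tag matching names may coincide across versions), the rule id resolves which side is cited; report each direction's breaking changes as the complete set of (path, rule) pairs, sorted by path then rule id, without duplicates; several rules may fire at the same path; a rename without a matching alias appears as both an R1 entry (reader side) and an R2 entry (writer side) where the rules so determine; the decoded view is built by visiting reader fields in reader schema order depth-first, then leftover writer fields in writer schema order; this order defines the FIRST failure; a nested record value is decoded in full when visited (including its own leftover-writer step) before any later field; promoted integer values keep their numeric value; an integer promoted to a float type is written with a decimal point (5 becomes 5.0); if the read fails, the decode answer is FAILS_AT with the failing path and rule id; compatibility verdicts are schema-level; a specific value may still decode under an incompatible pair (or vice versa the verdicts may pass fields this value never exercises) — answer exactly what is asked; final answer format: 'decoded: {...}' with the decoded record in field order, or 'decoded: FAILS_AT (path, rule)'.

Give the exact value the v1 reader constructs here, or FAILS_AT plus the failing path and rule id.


decoded: {"meta": null, "factor": -2.5, "checksum": 0xBEEF, "price": 10.0}

in Ticket below, arrows point writer -> reader
decode walk for Ticket under reader schema v1:
  meta := null (not supplied -> null)
  factor := -2.5
  checksum := 0xBEEF (no value, default fills)
  price := 10.0
  writer payload: unmatched, discarded
  => decoded: {"meta": null, "factor": -2.5, "checksum": 0xBEEF, "price": 10.0}
the rest of the Ticket diff is inert for this question:
  field price in record Ticket: required changed to optional -> affects the rule determinations only; this particular Ticket value decodes identically


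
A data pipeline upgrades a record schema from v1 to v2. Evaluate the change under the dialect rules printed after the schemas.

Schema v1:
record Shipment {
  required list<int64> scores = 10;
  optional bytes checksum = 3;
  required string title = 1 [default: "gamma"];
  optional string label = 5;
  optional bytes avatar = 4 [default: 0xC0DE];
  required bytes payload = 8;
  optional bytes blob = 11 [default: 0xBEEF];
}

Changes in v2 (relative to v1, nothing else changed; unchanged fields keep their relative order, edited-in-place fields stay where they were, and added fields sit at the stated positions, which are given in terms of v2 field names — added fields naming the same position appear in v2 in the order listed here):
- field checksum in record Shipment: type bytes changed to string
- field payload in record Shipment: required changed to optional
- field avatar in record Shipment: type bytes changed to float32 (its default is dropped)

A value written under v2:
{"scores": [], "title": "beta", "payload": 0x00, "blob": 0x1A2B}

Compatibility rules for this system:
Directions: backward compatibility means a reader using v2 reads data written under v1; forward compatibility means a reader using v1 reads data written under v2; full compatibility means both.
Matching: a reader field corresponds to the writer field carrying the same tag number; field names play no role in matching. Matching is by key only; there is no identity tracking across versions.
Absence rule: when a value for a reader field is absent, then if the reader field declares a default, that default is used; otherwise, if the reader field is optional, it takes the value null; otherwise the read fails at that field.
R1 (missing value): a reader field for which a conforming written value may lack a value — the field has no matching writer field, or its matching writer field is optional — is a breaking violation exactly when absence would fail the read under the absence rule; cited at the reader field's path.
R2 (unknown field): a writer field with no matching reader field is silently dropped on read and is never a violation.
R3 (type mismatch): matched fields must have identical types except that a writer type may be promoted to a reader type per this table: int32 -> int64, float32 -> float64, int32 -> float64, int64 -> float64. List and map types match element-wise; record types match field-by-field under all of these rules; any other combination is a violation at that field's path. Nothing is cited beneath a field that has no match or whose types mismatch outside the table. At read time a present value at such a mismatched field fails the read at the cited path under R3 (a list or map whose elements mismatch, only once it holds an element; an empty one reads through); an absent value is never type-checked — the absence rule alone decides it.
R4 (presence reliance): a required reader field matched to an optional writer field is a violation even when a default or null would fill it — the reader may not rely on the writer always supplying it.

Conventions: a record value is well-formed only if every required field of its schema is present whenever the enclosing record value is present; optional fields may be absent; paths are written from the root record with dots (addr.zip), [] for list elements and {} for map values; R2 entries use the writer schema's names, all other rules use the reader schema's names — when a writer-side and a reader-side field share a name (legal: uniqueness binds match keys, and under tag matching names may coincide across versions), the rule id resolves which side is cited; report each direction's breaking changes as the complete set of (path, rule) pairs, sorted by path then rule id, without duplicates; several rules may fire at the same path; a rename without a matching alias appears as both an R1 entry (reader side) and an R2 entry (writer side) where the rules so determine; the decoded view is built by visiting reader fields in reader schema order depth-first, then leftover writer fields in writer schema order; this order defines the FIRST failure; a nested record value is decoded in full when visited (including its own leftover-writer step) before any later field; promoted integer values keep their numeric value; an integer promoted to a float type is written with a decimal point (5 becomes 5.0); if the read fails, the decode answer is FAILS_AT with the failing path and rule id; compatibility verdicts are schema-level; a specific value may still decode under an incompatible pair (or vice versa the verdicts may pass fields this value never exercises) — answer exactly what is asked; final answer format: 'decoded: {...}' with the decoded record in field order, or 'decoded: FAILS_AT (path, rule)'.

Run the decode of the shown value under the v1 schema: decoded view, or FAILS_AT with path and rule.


each type pair in Shipment: writer, then reader
decode (reader v1):
  scores := []
  checksum := null (not supplied -> null)
  title := "beta"
  label := null (not supplied -> null)
  avatar := 0xC0DE (no value, default fills)
  payload := 0x00
  blob := 0x1A2B
  => decoded: {"scores": [], "checksum": null, "title": "beta", "label": null, "avatar": 0xC0DE, "payload": 0x00, "blob": 0x1A2B}
checking off the Shipment differences that do not matter here:
  field checksum in record Shipment: type bytes changed to string -> a verdict-level change on Shipment — the shown value reads the same
  field payload in record Shipment: required changed to optional -> a verdict-level change on Shipment — the shown value reads the same
  field avatar in record Shipment: type bytes changed to float32 (its default is dropped) -> a verdict-level change on Shipment — the shown value reads the same

decoded: {"scores": [], "checksum": null, "title": "beta", "label": null, "avatar": 0xC0DE, "payload": 0x00, "blob": 0x1A2B}


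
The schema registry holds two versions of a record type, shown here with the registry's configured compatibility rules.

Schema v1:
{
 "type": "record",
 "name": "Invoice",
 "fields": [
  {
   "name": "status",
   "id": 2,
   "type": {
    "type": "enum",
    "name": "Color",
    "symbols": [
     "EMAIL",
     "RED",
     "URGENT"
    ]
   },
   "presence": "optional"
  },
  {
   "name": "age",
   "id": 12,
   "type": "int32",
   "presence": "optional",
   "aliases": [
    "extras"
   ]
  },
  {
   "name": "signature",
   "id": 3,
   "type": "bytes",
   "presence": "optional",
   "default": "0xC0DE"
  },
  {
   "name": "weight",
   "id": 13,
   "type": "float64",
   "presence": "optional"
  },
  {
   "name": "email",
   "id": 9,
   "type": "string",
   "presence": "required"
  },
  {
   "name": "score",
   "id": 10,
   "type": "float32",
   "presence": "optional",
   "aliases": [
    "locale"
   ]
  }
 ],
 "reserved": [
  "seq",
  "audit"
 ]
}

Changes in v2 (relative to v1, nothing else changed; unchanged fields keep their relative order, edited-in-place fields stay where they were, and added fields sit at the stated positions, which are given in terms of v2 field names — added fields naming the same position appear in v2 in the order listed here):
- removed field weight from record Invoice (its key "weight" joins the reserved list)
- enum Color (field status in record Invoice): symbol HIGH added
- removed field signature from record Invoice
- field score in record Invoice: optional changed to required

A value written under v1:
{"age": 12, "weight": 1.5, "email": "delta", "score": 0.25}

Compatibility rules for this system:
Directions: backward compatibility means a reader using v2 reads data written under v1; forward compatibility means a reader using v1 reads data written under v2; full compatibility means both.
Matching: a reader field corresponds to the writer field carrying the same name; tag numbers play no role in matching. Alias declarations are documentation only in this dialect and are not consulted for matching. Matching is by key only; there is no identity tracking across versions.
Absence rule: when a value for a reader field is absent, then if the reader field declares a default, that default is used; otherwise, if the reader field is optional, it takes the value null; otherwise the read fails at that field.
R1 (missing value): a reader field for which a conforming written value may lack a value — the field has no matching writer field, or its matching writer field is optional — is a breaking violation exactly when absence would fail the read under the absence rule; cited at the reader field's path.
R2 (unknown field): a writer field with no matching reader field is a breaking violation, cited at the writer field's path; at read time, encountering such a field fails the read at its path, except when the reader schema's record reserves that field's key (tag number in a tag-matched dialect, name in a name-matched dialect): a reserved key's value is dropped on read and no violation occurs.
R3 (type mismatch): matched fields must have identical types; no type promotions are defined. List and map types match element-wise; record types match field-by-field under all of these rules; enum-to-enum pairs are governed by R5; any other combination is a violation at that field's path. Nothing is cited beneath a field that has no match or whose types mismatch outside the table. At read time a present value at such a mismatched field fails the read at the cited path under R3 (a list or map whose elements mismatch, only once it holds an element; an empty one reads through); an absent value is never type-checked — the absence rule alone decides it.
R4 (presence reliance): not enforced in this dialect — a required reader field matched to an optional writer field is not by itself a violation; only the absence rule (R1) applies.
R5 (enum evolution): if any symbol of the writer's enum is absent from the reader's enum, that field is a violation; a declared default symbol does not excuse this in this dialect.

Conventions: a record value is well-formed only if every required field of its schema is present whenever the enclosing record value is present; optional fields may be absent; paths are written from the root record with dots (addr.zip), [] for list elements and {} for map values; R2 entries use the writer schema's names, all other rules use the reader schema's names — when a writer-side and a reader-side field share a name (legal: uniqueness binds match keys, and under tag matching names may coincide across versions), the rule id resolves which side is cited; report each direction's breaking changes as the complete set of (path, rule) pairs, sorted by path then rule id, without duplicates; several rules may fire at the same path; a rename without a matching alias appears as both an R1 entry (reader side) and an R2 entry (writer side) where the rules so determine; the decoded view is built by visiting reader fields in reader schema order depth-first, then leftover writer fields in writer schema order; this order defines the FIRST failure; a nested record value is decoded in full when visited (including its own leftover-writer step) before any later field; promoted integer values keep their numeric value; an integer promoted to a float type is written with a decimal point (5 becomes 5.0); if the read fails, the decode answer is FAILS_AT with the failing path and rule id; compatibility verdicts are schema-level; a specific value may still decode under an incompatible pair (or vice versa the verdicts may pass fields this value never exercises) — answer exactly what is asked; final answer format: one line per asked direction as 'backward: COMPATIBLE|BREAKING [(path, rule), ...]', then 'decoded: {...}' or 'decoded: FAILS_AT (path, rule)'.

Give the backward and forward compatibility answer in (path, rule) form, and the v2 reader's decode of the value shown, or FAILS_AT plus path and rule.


each type pair in Invoice: writer, then reader
checking backward for Invoice: reader v2 against writer v1:
  status: paired with writer status (Color -> Color; writer optional)
  age: paired with writer age (int32 -> int32; writer optional)
  email: paired with writer email (string -> string; writer required)
  score: paired with writer score (float32 -> float32; writer optional)
  writer field signature has no reader counterpart
  writer field weight has no reader counterpart
  breaking: (score, R1)
  breaking: (signature, R2)
  => 2 violation(s): backward is BREAKING for Invoice
checking forward for Invoice: reader v1 against writer v2:
  status: paired with writer status (Color -> Color; writer optional)
  age: paired with writer age (int32 -> int32; writer optional)
  signature: no writer match
  weight: no writer match
  email: paired with writer email (string -> string; writer required)
  score: paired with writer score (float32 -> float32; writer required)
  breaking: (status, R5)
  => 1 violation(s): forward is BREAKING for Invoice
decode (reader v2):
  status := null (missing; optional => null)
  age := 12
  email := "delta"
  score := 0.25
  writer weight: reserved -> dropped
  => decoded: {"status": null, "age": 12, "email": "delta", "score": 0.25}

backward: BREAKING [(score, R1), (signature, R2)]; forward: BREAKING [(status, R5)]; decoded: {"status": null, "age": 12, "email": "delta", "score": 0.25}
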